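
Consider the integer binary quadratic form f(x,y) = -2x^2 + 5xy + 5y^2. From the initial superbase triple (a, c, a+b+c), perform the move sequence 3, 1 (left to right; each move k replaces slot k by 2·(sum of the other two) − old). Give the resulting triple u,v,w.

start (-2,5,8) = (f(1,0),f(0,1),f(1,1))
replace slot 3: 2·((-2)+5) − 8 = -2 → (-2,5,-2)
replace slot 1: 2·(5+(-2)) − (-2) = 8 → (8,5,-2)

8,5,-2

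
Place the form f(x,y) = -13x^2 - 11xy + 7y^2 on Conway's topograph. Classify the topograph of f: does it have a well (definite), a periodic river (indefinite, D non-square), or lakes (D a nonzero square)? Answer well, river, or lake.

D = b²−4ac = (-11)² − 4·(-13)·7 = 485
D > 0 non-square ⇒ indefinite ⇒ periodic river

river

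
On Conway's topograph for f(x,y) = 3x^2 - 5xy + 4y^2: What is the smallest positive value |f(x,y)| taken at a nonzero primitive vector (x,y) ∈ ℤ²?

translate: b→1 (≡-5 mod 6), so (3,-5,4)→(3,1,2)
flip: (3,1,2)→(2,-1,3)
reduced (well bottom): (2,-1,3) with a≤c, −a<b≤a
well minimum = a = 2

2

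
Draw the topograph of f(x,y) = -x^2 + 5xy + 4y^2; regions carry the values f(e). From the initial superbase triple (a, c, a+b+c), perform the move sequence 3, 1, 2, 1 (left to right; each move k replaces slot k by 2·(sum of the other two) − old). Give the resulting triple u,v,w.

start (-1,4,8) = (f(1,0),f(0,1),f(1,1))
replace slot 3: 2·((-1)+4) − 8 = -2 → (-1,4,-2)
replace slot 1: 2·(4+(-2)) − (-1) = 5 → (5,4,-2)
replace slot 2: 2·(5+(-2)) − 4 = 2 → (5,2,-2)
replace slot 1: 2·(2+(-2)) − 5 = -5 → (-5,2,-2)

-5,2,-2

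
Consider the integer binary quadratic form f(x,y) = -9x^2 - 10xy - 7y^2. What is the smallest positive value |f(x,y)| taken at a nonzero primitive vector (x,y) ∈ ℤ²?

translate: b→-8 (≡10 mod 18), so (9,10,7)→(9,-8,6)
flip: (9,-8,6)→(6,8,9)
translate: b→-4 (≡8 mod 12), so (6,8,9)→(6,-4,7)
reduced (well bottom): (6,-4,7) with a≤c, −a<b≤a
well minimum |f| = |-6| = 6 (negative-definite)

6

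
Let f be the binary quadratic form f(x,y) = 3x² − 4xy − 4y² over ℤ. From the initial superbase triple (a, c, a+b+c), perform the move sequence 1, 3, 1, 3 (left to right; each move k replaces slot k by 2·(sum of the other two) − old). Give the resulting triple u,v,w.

start (3,-4,-5) = (f(1,0),f(0,1),f(1,1))
replace slot 1: 2·((-4)+(-5)) − 3 = -21 → (-21,-4,-5)
replace slot 3: 2·((-21)+(-4)) − (-5) = -45 → (-21,-4,-45)
replace slot 1: 2·((-4)+(-45)) − (-21) = -77 → (-77,-4,-45)
replace slot 3: 2·((-77)+(-4)) − (-45) = -117 → (-77,-4,-117)

-77,-4,-117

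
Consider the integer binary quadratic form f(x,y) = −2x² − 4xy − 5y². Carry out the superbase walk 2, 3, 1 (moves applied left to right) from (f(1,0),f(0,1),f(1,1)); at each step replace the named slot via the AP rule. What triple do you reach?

start (-2,-5,-11) = (f(1,0),f(0,1),f(1,1))
replace slot 2: 2·((-2)+(-11)) − (-5) = -21 → (-2,-21,-11)
replace slot 3: 2·((-2)+(-21)) − (-11) = -35 → (-2,-21,-35)
replace slot 1: 2·((-21)+(-35)) − (-2) = -110 → (-110,-21,-35)

-110,-21,-35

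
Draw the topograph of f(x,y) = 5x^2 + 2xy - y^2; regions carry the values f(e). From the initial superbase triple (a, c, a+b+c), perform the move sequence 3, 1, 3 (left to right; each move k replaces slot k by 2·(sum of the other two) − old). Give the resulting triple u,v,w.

start (5,-1,6) = (f(1,0),f(0,1),f(1,1))
replace slot 3: 2·(5+(-1)) − 6 = 2 → (5,-1,2)
replace slot 1: 2·((-1)+2) − 5 = -3 → (-3,-1,2)
replace slot 3: 2·((-3)+(-1)) − 2 = -10 → (-3,-1,-10)

-3,-1,-10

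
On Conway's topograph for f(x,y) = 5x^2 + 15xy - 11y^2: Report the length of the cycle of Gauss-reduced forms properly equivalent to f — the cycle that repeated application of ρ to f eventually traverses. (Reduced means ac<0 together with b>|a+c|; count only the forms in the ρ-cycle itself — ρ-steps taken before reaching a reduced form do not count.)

D = 445, ⌊√D⌋ = 21
river: ρ → (-11,7,9)
river: ρ → (9,11,-9)
river: ρ → (-9,7,11)
river: ρ → (11,15,-5)
river: ρ → (-5,15,11)
river: ρ → (11,7,-9)
river: ρ → (-9,11,9)
river: ρ → (9,7,-11)
river: ρ → (-11,15,5)
river: ρ → (5,15,-11)
ρ-cycle length = 10 (tail of 0 descent steps not counted)

10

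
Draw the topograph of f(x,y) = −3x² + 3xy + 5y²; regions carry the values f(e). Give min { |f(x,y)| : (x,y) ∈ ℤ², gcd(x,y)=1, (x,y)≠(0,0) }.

river: ρ → (5,7,-1)
river: ρ → (-1,7,5)
river: ρ → (5,3,-3)
river: ρ → (-3,3,5)
closes: descent 0, river 4
min |a| on river = 1

1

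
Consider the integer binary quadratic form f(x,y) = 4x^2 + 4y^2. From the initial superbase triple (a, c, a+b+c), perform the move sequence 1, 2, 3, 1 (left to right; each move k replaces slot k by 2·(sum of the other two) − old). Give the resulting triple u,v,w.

start (4,4,8) = (f(1,0),f(0,1),f(1,1))
replace slot 1: 2·(4+8) − 4 = 20 → (20,4,8)
replace slot 2: 2·(20+8) − 4 = 52 → (20,52,8)
replace slot 3: 2·(20+52) − 8 = 136 → (20,52,136)
replace slot 1: 2·(52+136) − 20 = 356 → (356,52,136)

356,52,136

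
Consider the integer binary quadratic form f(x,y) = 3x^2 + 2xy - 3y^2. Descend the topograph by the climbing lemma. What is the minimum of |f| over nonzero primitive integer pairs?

river: ρ → (-3,4,2)
river: ρ → (2,4,-3)
river: ρ → (-3,2,3)
river: ρ → (3,4,-2)
river: ρ → (-2,4,3)
river: ρ → (3,2,-3)
closes: descent 0, river 6
min |a| on river = 2

2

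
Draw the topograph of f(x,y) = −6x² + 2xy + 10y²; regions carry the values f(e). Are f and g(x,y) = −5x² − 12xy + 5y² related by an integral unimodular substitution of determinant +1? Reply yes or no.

D₁ = 244, D₂ = 244
river cycle of f (length 6): (-6, 14, 2), (2, 14, -6), (-6, 10, 6), (6, 14, -2), (-2, 14, 6), (6, 10, -6)
river cycle of g (length 22): (5, 12, -5), (-5, 8, 9), (9, 10, -4), (-4, 14, 3), (3, 10, -12), (-12, 14, 1), (1, 14, -12), (-12, 10, 3), (3, 14, -4), (-4, 10, 9), … (12 more)
cycles differ ⇒ inequivalent

no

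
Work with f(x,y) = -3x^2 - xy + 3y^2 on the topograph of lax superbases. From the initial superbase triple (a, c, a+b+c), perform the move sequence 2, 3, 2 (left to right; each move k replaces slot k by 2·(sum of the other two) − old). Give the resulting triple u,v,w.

start (-3,3,-1) = (f(1,0),f(0,1),f(1,1))
replace slot 2: 2·((-3)+(-1)) − 3 = -11 → (-3,-11,-1)
replace slot 3: 2·((-3)+(-11)) − (-1) = -27 → (-3,-11,-27)
replace slot 2: 2·((-3)+(-27)) − (-11) = -49 → (-3,-49,-27)

-3,-49,-27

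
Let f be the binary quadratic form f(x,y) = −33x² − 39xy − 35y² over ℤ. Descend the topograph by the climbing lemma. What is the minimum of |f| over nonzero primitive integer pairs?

translate: b→-27 (≡39 mod 66), so (33,39,35)→(33,-27,29)
flip: (33,-27,29)→(29,27,33)
reduced (well bottom): (29,27,33) with a≤c, −a<b≤a
well minimum |f| = |-29| = 29 (negative-definite)

29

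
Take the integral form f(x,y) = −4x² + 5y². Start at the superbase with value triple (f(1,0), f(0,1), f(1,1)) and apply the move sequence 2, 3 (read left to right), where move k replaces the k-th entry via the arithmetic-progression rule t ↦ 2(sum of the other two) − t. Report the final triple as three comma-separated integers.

start (-4,5,1) = (f(1,0),f(0,1),f(1,1))
replace slot 2: 2·((-4)+1) − 5 = -11 → (-4,-11,1)
replace slot 3: 2·((-4)+(-11)) − 1 = -31 → (-4,-11,-31)

-4,-11,-31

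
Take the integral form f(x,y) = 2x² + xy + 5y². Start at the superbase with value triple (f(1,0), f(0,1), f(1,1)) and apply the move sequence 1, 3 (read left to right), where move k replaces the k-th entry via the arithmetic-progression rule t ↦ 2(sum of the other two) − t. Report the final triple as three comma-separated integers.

start (2,5,8) = (f(1,0),f(0,1),f(1,1))
replace slot 1: 2·(5+8) − 2 = 24 → (24,5,8)
replace slot 3: 2·(24+5) − 8 = 50 → (24,5,50)

24,5,50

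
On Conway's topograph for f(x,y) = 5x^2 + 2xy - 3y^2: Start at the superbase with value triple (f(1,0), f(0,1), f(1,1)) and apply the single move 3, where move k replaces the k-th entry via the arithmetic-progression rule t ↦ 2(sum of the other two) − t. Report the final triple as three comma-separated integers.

start (5,-3,4) = (f(1,0),f(0,1),f(1,1))
replace slot 3: 2·(5+(-3)) − 4 = 0 → (5,-3,0)

5,-3,0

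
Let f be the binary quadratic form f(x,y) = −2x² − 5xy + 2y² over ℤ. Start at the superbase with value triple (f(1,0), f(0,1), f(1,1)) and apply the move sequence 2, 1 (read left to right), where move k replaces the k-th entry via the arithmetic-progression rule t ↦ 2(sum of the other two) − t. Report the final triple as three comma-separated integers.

start (-2,2,-5) = (f(1,0),f(0,1),f(1,1))
replace slot 2: 2·((-2)+(-5)) − 2 = -16 → (-2,-16,-5)
replace slot 1: 2·((-16)+(-5)) − (-2) = -40 → (-40,-16,-5)

-40,-16,-5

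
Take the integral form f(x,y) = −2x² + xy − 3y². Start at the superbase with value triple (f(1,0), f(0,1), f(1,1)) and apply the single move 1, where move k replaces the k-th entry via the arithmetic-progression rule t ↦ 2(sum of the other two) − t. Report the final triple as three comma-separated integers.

start (-2,-3,-4) = (f(1,0),f(0,1),f(1,1))
replace slot 1: 2·((-3)+(-4)) − (-2) = -12 → (-12,-3,-4)

-12,-3,-4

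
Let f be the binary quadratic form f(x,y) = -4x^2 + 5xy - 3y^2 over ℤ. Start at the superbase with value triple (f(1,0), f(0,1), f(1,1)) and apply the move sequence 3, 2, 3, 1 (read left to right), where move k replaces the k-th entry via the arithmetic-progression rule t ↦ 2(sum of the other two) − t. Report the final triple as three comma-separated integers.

start (-4,-3,-2) = (f(1,0),f(0,1),f(1,1))
replace slot 3: 2·((-4)+(-3)) − (-2) = -12 → (-4,-3,-12)
replace slot 2: 2·((-4)+(-12)) − (-3) = -29 → (-4,-29,-12)
replace slot 3: 2·((-4)+(-29)) − (-12) = -54 → (-4,-29,-54)
replace slot 1: 2·((-29)+(-54)) − (-4) = -162 → (-162,-29,-54)

-162,-29,-54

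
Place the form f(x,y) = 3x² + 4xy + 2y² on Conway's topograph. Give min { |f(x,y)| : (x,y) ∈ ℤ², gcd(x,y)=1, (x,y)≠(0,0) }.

translate: b→-2 (≡4 mod 6), so (3,4,2)→(3,-2,1)
flip: (3,-2,1)→(1,2,3)
translate: b→0 (≡2 mod 2), so (1,2,3)→(1,0,2)
reduced (well bottom): (1,0,2) with a≤c, −a<b≤a
well minimum = a = 1

1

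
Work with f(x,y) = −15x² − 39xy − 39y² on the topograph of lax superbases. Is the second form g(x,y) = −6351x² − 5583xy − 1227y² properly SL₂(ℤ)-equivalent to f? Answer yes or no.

D₁ = -819, D₂ = -819
f is negative-definite; reduce −f:
−f: translate: b→9 (≡39 mod 30), so (15,39,39)→(15,9,15)
−f: reduced (well bottom): (15,9,15) with a≤c, −a<b≤a
flip sign back: reduced form of f is (-15,-9,-15)
g is negative-definite; reduce −g:
−g: flip: (6351,5583,1227)→(1227,-5583,6351)
−g: translate: b→-675 (≡-5583 mod 2454), so (1227,-5583,6351)→(1227,-675,93)
−g: flip: (1227,-675,93)→(93,675,1227)
−g: translate: b→-69 (≡675 mod 186), so (93,675,1227)→(93,-69,15)
−g: flip: (93,-69,15)→(15,69,93)
−g: translate: b→9 (≡69 mod 30), so (15,69,93)→(15,9,15)
−g: reduced (well bottom): (15,9,15) with a≤c, −a<b≤a
flip sign back: reduced form of g is (-15,-9,-15)
reduced forms (-15, -9, -15) vs (-15, -9, -15) ⇒ equivalent

yes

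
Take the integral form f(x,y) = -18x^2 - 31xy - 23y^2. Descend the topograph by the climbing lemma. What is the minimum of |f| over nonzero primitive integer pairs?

translate: b→-5 (≡31 mod 36), so (18,31,23)→(18,-5,10)
flip: (18,-5,10)→(10,5,18)
reduced (well bottom): (10,5,18) with a≤c, −a<b≤a
well minimum |f| = |-10| = 10 (negative-definite)

10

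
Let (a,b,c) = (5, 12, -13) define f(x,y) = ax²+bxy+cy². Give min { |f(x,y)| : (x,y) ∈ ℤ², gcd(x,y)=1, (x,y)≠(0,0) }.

river: ρ → (-13,14,4)
river: ρ → (4,18,-5)
river: ρ → (-5,12,13)
river: ρ → (13,14,-4)
river: ρ → (-4,18,5)
river: ρ → (5,12,-13)
closes: descent 0, river 6
min |a| on river = 4

4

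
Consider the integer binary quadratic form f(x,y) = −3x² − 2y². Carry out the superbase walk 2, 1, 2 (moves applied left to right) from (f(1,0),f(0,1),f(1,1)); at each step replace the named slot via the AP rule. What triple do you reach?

start (-3,-2,-5) = (f(1,0),f(0,1),f(1,1))
replace slot 2: 2·((-3)+(-5)) − (-2) = -14 → (-3,-14,-5)
replace slot 1: 2·((-14)+(-5)) − (-3) = -35 → (-35,-14,-5)
replace slot 2: 2·((-35)+(-5)) − (-14) = -66 → (-35,-66,-5)

-35,-66,-5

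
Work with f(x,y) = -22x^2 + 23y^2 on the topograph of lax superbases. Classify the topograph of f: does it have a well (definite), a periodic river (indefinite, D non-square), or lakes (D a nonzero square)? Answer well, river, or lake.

D = b²−4ac = 0² − 4·(-22)·23 = 2024
D > 0 non-square ⇒ indefinite ⇒ periodic river

river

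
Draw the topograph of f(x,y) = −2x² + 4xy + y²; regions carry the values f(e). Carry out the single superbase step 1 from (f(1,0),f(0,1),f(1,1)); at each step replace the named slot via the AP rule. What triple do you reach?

start (-2,1,3) = (f(1,0),f(0,1),f(1,1))
replace slot 1: 2·(1+3) − (-2) = 10 → (10,1,3)

10,1,3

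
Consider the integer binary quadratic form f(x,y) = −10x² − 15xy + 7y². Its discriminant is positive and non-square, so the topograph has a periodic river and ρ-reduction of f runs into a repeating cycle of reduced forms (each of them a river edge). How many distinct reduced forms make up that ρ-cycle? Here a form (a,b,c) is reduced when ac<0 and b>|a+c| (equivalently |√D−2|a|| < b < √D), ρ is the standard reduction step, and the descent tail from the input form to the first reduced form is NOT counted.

D = 505, ⌊√D⌋ = 22
descent: ρ → (7,15,-10)  [lands on river]
river: ρ → (-10,5,12)
river: ρ → (12,19,-3)
river: ρ → (-3,17,18)
river: ρ → (18,19,-2)
river: ρ → (-2,21,8)
river: ρ → (8,11,-12)
river: ρ → (-12,13,7)
ρ-cycle length = 8 (tail of 1 descent step not counted)

8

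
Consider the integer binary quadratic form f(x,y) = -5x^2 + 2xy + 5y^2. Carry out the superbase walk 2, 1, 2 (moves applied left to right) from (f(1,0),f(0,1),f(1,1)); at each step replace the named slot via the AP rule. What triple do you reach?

start (-5,5,2) = (f(1,0),f(0,1),f(1,1))
replace slot 2: 2·((-5)+2) − 5 = -11 → (-5,-11,2)
replace slot 1: 2·((-11)+2) − (-5) = -13 → (-13,-11,2)
replace slot 2: 2·((-13)+2) − (-11) = -11 → (-13,-11,2)

-13,-11,2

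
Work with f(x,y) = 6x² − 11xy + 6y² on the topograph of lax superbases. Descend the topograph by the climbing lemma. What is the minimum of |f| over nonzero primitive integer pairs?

translate: b→1 (≡-11 mod 12), so (6,-11,6)→(6,1,1)
flip: (6,1,1)→(1,-1,6)
translate: b→1 (≡-1 mod 2), so (1,-1,6)→(1,1,6)
reduced (well bottom): (1,1,6) with a≤c, −a<b≤a
well minimum = a = 1

1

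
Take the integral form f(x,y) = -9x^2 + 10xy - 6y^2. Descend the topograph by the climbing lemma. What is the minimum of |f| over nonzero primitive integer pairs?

translate: b→8 (≡-10 mod 18), so (9,-10,6)→(9,8,5)
flip: (9,8,5)→(5,-8,9)
translate: b→2 (≡-8 mod 10), so (5,-8,9)→(5,2,6)
reduced (well bottom): (5,2,6) with a≤c, −a<b≤a
well minimum |f| = |-5| = 5 (negative-definite)

5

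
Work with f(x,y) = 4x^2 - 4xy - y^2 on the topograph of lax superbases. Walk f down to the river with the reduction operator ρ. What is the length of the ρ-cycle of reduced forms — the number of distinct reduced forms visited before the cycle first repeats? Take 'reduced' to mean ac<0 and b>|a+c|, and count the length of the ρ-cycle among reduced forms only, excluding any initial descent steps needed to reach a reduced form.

D = 32, ⌊√D⌋ = 5
descent: ρ → (-1,4,4)  [lands on river]
river: ρ → (4,4,-1)
ρ-cycle length = 2 (tail of 1 descent step not counted)

2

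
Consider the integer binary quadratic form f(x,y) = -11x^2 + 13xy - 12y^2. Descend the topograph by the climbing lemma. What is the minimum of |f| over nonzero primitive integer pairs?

translate: b→9 (≡-13 mod 22), so (11,-13,12)→(11,9,10)
flip: (11,9,10)→(10,-9,11)
reduced (well bottom): (10,-9,11) with a≤c, −a<b≤a
well minimum |f| = |-10| = 10 (negative-definite)

10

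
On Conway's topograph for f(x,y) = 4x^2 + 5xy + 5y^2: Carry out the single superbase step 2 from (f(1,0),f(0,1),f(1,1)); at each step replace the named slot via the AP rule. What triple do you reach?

start (4,5,14) = (f(1,0),f(0,1),f(1,1))
replace slot 2: 2·(4+14) − 5 = 31 → (4,31,14)

4,31,14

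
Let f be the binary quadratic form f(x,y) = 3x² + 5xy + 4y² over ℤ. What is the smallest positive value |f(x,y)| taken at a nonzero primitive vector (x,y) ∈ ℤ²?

translate: b→-1 (≡5 mod 6), so (3,5,4)→(3,-1,2)
flip: (3,-1,2)→(2,1,3)
reduced (well bottom): (2,1,3) with a≤c, −a<b≤a
well minimum = a = 2

2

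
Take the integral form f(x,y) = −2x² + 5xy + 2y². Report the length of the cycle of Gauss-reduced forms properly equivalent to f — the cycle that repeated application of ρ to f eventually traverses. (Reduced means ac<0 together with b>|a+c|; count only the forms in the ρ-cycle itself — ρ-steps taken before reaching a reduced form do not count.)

D = 41, ⌊√D⌋ = 6
river: ρ → (2,3,-4)
river: ρ → (-4,5,1)
river: ρ → (1,5,-4)
river: ρ → (-4,3,2)
river: ρ → (2,5,-2)
river: ρ → (-2,3,4)
river: ρ → (4,5,-1)
river: ρ → (-1,5,4)
river: ρ → (4,3,-2)
river: ρ → (-2,5,2)
ρ-cycle length = 10 (tail of 0 descent steps not counted)

10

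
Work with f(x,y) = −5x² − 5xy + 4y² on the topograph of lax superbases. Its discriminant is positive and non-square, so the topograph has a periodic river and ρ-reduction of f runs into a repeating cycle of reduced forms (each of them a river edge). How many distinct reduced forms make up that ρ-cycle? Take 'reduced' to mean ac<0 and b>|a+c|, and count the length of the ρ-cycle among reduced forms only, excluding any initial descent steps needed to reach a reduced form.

D = 105, ⌊√D⌋ = 10
descent: ρ → (4,5,-5)  [lands on river]
river: ρ → (-5,5,4)
river: ρ → (4,3,-6)
river: ρ → (-6,9,1)
river: ρ → (1,9,-6)
river: ρ → (-6,3,4)
ρ-cycle length = 6 (tail of 1 descent step not counted)

6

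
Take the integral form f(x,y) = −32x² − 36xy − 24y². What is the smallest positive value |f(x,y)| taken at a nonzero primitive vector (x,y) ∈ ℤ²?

translate: b→-28 (≡36 mod 64), so (32,36,24)→(32,-28,20)
flip: (32,-28,20)→(20,28,32)
translate: b→-12 (≡28 mod 40), so (20,28,32)→(20,-12,24)
reduced (well bottom): (20,-12,24) with a≤c, −a<b≤a
well minimum |f| = |-20| = 20 (negative-definite)

20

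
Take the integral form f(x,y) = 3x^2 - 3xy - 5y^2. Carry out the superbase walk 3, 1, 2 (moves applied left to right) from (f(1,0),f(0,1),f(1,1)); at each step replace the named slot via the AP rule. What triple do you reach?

start (3,-5,-5) = (f(1,0),f(0,1),f(1,1))
replace slot 3: 2·(3+(-5)) − (-5) = 1 → (3,-5,1)
replace slot 1: 2·((-5)+1) − 3 = -11 → (-11,-5,1)
replace slot 2: 2·((-11)+1) − (-5) = -15 → (-11,-15,1)

-11,-15,1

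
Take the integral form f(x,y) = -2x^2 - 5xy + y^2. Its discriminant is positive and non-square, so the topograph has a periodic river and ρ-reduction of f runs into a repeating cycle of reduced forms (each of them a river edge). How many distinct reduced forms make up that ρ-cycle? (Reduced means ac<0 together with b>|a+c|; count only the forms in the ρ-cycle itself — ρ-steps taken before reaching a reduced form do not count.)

D = 33, ⌊√D⌋ = 5
descent: ρ → (1,5,-2)  [lands on river]
river: ρ → (-2,3,3)
river: ρ → (3,3,-2)
river: ρ → (-2,5,1)
ρ-cycle length = 4 (tail of 1 descent step not counted)

4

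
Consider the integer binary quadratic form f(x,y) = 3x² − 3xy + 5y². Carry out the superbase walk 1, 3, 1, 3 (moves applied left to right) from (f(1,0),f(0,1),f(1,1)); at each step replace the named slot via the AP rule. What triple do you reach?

start (3,5,5) = (f(1,0),f(0,1),f(1,1))
replace slot 1: 2·(5+5) − 3 = 17 → (17,5,5)
replace slot 3: 2·(17+5) − 5 = 39 → (17,5,39)
replace slot 1: 2·(5+39) − 17 = 71 → (71,5,39)
replace slot 3: 2·(71+5) − 39 = 113 → (71,5,113)

71,5,113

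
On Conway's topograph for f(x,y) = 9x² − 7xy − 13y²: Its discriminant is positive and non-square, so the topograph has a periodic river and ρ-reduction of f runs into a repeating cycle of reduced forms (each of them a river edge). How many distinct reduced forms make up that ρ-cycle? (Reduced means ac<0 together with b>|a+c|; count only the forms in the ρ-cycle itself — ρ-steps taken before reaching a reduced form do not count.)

D = 517, ⌊√D⌋ = 22
descent: ρ → (-13,7,9)  [lands on river]
river: ρ → (9,11,-11)
river: ρ → (-11,11,9)
river: ρ → (9,7,-13)
river: ρ → (-13,19,3)
river: ρ → (3,17,-19)
river: ρ → (-19,21,1)
river: ρ → (1,21,-19)
river: ρ → (-19,17,3)
river: ρ → (3,19,-13)
ρ-cycle length = 10 (tail of 1 descent step not counted)

10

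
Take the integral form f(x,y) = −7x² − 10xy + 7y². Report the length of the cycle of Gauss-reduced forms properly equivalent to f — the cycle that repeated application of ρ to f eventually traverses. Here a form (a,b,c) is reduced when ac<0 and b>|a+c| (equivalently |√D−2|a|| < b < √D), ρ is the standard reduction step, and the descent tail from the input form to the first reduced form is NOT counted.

D = 296, ⌊√D⌋ = 17
descent: ρ → (7,10,-7)  [lands on river]
river: ρ → (-7,4,10)
river: ρ → (10,16,-1)
river: ρ → (-1,16,10)
river: ρ → (10,4,-7)
river: ρ → (-7,10,7)
river: ρ → (7,4,-10)
river: ρ → (-10,16,1)
river: ρ → (1,16,-10)
river: ρ → (-10,4,7)
ρ-cycle length = 10 (tail of 1 descent step not counted)

10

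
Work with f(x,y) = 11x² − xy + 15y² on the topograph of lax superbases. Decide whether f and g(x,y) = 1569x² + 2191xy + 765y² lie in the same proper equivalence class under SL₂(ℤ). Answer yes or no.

D₁ = -659, D₂ = -659
f: reduced (well bottom): (11,-1,15) with a≤c, −a<b≤a
g: translate: b→-947 (≡2191 mod 3138), so (1569,2191,765)→(1569,-947,143)
g: flip: (1569,-947,143)→(143,947,1569)
g: translate: b→89 (≡947 mod 286), so (143,947,1569)→(143,89,15)
g: flip: (143,89,15)→(15,-89,143)
g: translate: b→1 (≡-89 mod 30), so (15,-89,143)→(15,1,11)
g: flip: (15,1,11)→(11,-1,15)
g: reduced (well bottom): (11,-1,15) with a≤c, −a<b≤a
reduced forms (11, -1, 15) vs (11, -1, 15) ⇒ equivalent

yes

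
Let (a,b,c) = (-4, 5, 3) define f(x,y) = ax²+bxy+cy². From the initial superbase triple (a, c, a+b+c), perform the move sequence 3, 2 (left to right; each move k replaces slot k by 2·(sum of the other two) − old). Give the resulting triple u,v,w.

start (-4,3,4) = (f(1,0),f(0,1),f(1,1))
replace slot 3: 2·((-4)+3) − 4 = -6 → (-4,3,-6)
replace slot 2: 2·((-4)+(-6)) − 3 = -23 → (-4,-23,-6)

-4,-23,-6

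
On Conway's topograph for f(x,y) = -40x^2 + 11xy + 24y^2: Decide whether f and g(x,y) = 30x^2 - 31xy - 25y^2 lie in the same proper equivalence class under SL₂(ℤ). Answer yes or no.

D₁ = 3961, D₂ = 3961
river cycle of f (length 90): (24, 37, -27), (-27, 17, 34), (34, 51, -10), (-10, 49, 39), (39, 29, -20), (-20, 51, 17), (17, 51, -20), (-20, 29, 39), (39, 49, -10), (-10, 51, 34), … (80 more)
river cycle of g (length 98): (-25, 31, 30), (30, 29, -26), (-26, 23, 33), (33, 43, -16), (-16, 53, 18), (18, 55, -13), (-13, 49, 30), (30, 11, -32), (-32, 53, 9), (9, 55, -26), … (88 more)
cycles differ ⇒ inequivalent

no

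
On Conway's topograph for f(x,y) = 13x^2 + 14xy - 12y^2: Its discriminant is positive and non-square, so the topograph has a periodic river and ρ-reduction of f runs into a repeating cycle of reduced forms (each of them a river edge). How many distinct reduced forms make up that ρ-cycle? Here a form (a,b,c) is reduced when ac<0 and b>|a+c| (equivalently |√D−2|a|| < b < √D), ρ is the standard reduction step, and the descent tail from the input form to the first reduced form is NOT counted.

D = 820, ⌊√D⌋ = 28
river: ρ → (-12,10,15)
river: ρ → (15,20,-7)
river: ρ → (-7,22,12)
river: ρ → (12,26,-3)
river: ρ → (-3,28,3)
river: ρ → (3,26,-12)
river: ρ → (-12,22,7)
river: ρ → (7,20,-15)
river: ρ → (-15,10,12)
river: ρ → (12,14,-13)
river: ρ → (-13,12,13)
river: ρ → (13,14,-12)
ρ-cycle length = 12 (tail of 0 descent steps not counted)

12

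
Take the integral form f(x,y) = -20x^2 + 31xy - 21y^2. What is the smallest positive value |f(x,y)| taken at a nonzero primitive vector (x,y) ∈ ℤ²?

translate: b→9 (≡-31 mod 40), so (20,-31,21)→(20,9,10)
flip: (20,9,10)→(10,-9,20)
reduced (well bottom): (10,-9,20) with a≤c, −a<b≤a
well minimum |f| = |-10| = 10 (negative-definite)

10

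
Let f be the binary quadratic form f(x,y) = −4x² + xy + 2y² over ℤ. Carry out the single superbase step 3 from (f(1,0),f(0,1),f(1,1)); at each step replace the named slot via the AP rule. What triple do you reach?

start (-4,2,-1) = (f(1,0),f(0,1),f(1,1))
replace slot 3: 2·((-4)+2) − (-1) = -3 → (-4,2,-3)

-4,2,-3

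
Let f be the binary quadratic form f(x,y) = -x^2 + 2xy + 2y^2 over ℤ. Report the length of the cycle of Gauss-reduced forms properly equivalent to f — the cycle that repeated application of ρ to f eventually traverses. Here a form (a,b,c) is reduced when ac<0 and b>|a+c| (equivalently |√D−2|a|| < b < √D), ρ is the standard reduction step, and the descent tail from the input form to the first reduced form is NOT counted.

D = 12, ⌊√D⌋ = 3
river: ρ → (2,2,-1)
river: ρ → (-1,2,2)
ρ-cycle length = 2 (tail of 0 descent steps not counted)

2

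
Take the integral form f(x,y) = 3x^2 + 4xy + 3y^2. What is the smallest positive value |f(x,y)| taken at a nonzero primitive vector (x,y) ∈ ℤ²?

translate: b→-2 (≡4 mod 6), so (3,4,3)→(3,-2,2)
flip: (3,-2,2)→(2,2,3)
reduced (well bottom): (2,2,3) with a≤c, −a<b≤a
well minimum = a = 2

2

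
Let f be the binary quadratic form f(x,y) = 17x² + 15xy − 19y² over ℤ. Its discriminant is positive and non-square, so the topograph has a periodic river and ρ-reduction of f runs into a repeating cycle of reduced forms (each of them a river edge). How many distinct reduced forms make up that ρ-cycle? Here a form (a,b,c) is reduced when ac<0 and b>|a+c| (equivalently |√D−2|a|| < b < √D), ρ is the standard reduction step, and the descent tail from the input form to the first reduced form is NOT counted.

D = 1517, ⌊√D⌋ = 38
river: ρ → (-19,23,13)
river: ρ → (13,29,-13)
river: ρ → (-13,23,19)
river: ρ → (19,15,-17)
river: ρ → (-17,19,17)
river: ρ → (17,15,-19)
ρ-cycle length = 6 (tail of 0 descent steps not counted)

6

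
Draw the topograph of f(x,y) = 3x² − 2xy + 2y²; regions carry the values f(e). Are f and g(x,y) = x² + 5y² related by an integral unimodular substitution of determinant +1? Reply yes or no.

D₁ = -20, D₂ = -20
f: flip: (3,-2,2)→(2,2,3)
f: reduced (well bottom): (2,2,3) with a≤c, −a<b≤a
g: reduced (well bottom): (1,0,5) with a≤c, −a<b≤a
reduced forms (2, 2, 3) vs (1, 0, 5) ⇒ inequivalent

no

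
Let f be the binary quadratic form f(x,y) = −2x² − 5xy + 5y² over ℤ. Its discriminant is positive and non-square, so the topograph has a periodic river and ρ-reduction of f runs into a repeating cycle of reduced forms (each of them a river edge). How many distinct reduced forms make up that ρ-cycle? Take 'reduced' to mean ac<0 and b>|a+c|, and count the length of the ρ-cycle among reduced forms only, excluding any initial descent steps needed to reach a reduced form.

D = 65, ⌊√D⌋ = 8
descent: ρ → (5,5,-2)  [lands on river]
river: ρ → (-2,7,2)
river: ρ → (2,5,-5)
river: ρ → (-5,5,2)
river: ρ → (2,7,-2)
river: ρ → (-2,5,5)
ρ-cycle length = 6 (tail of 1 descent step not counted)

6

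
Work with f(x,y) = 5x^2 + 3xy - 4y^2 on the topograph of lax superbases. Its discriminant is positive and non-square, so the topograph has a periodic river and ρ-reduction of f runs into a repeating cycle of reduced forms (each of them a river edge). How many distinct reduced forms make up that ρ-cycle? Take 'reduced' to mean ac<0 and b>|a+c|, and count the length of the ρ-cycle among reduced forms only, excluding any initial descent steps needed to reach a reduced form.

D = 89, ⌊√D⌋ = 9
river: ρ → (-4,5,4)
river: ρ → (4,3,-5)
river: ρ → (-5,7,2)
river: ρ → (2,9,-1)
river: ρ → (-1,9,2)
river: ρ → (2,7,-5)
river: ρ → (-5,3,4)
river: ρ → (4,5,-4)
river: ρ → (-4,3,5)
river: ρ → (5,7,-2)
river: ρ → (-2,9,1)
river: ρ → (1,9,-2)
river: ρ → (-2,7,5)
river: ρ → (5,3,-4)
ρ-cycle length = 14 (tail of 0 descent steps not counted)

14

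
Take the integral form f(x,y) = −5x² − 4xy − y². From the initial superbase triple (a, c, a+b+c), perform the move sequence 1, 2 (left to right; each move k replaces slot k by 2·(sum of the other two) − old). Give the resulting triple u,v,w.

start (-5,-1,-10) = (f(1,0),f(0,1),f(1,1))
replace slot 1: 2·((-1)+(-10)) − (-5) = -17 → (-17,-1,-10)
replace slot 2: 2·((-17)+(-10)) − (-1) = -53 → (-17,-53,-10)

-17,-53,-10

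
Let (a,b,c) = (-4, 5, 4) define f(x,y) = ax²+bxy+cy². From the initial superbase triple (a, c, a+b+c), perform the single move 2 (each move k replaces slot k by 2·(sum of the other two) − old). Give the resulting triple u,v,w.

start (-4,4,5) = (f(1,0),f(0,1),f(1,1))
replace slot 2: 2·((-4)+5) − 4 = -2 → (-4,-2,5)

-4,-2,5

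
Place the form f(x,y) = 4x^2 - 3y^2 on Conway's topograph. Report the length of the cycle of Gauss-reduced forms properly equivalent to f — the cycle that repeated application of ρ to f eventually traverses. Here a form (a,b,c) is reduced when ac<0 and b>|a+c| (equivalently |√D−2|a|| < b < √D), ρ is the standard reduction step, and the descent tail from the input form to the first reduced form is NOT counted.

D = 48, ⌊√D⌋ = 6
descent: ρ → (-3,6,1)  [lands on river]
river: ρ → (1,6,-3)
ρ-cycle length = 2 (tail of 1 descent step not counted)

2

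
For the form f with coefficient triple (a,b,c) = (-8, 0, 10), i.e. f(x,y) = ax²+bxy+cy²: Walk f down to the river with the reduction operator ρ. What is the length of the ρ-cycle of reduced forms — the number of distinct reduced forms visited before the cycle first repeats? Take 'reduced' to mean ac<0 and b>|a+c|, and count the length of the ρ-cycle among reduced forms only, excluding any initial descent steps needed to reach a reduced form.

D = 320, ⌊√D⌋ = 17
descent: ρ → (10,0,-8)
descent: ρ → (-8,16,2)  [lands on river]
river: ρ → (2,16,-8)
ρ-cycle length = 2 (tail of 2 descent steps not counted)

2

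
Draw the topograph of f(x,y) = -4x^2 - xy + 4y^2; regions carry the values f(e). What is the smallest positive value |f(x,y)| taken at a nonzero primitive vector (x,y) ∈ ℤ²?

descent: ρ → (4,1,-4)  [lands on river]
river: ρ → (-4,7,1)
river: ρ → (1,7,-4)
river: ρ → (-4,1,4)
river: ρ → (4,7,-1)
river: ρ → (-1,7,4)
closes: descent 1, river 6
min |a| on river = 1

1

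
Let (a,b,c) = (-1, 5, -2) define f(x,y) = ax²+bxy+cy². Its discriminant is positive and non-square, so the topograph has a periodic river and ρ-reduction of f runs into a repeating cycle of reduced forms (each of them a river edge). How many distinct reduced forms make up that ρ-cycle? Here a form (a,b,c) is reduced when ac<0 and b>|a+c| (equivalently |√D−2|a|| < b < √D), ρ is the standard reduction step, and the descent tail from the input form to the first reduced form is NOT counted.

D = 17, ⌊√D⌋ = 4
descent: ρ → (-2,3,1)  [lands on river]
river: ρ → (1,3,-2)
river: ρ → (-2,1,2)
river: ρ → (2,3,-1)
river: ρ → (-1,3,2)
river: ρ → (2,1,-2)
ρ-cycle length = 6 (tail of 1 descent step not counted)

6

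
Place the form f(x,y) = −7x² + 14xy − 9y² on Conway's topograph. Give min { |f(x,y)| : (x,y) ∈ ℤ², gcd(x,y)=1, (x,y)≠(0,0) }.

translate: b→0 (≡-14 mod 14), so (7,-14,9)→(7,0,2)
flip: (7,0,2)→(2,0,7)
reduced (well bottom): (2,0,7) with a≤c, −a<b≤a
well minimum |f| = |-2| = 2 (negative-definite)

2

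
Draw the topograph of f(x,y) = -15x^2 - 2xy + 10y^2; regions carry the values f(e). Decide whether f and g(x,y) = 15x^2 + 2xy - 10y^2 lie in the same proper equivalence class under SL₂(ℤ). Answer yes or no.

D₁ = 604, D₂ = 604
river cycle of f (length 20): (10, 22, -3), (-3, 20, 17), (17, 14, -6), (-6, 22, 5), (5, 18, -14), (-14, 10, 9), (9, 8, -15), (-15, 22, 2), (2, 22, -15), (-15, 8, 9), … (10 more)
river cycle of g (length 20): (-10, 18, 7), (7, 24, -1), (-1, 24, 7), (7, 18, -10), (-10, 22, 3), (3, 20, -17), (-17, 14, 6), (6, 22, -5), (-5, 18, 14), (14, 10, -9), … (10 more)
cycles differ ⇒ inequivalent

no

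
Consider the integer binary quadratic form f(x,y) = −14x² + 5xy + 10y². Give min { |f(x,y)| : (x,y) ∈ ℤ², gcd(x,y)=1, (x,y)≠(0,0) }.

river: ρ → (10,15,-9)
river: ρ → (-9,21,4)
river: ρ → (4,19,-14)
river: ρ → (-14,9,9)
river: ρ → (9,9,-14)
river: ρ → (-14,19,4)
river: ρ → (4,21,-9)
river: ρ → (-9,15,10)
river: ρ → (10,5,-14)
river: ρ → (-14,23,1)
river: ρ → (1,23,-14)
river: ρ → (-14,5,10)
closes: descent 0, river 12
min |a| on river = 1

1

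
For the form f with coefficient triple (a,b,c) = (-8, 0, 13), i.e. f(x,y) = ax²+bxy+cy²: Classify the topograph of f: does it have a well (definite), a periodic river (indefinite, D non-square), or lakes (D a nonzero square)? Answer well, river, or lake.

D = b²−4ac = 0² − 4·(-8)·13 = 416
D > 0 non-square ⇒ indefinite ⇒ periodic river

river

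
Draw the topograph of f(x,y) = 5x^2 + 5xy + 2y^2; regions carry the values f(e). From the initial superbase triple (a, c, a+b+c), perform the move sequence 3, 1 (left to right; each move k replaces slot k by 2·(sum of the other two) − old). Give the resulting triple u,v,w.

start (5,2,12) = (f(1,0),f(0,1),f(1,1))
replace slot 3: 2·(5+2) − 12 = 2 → (5,2,2)
replace slot 1: 2·(2+2) − 5 = 3 → (3,2,2)

3,2,2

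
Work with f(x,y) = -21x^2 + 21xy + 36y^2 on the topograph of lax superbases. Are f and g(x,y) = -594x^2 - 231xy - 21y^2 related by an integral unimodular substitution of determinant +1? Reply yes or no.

D₁ = 3465, D₂ = 3465
river cycle of f (length 10): (36, 51, -6), (-6, 57, 9), (9, 51, -24), (-24, 45, 15), (15, 45, -24), (-24, 51, 9), (9, 57, -6), (-6, 51, 36), (36, 21, -21), (-21, 21, 36)
river cycle of g (length 10): (-21, 21, 36), (36, 51, -6), (-6, 57, 9), (9, 51, -24), (-24, 45, 15), (15, 45, -24), (-24, 51, 9), (9, 57, -6), (-6, 51, 36), (36, 21, -21)
cycles coincide ⇒ equivalent

yes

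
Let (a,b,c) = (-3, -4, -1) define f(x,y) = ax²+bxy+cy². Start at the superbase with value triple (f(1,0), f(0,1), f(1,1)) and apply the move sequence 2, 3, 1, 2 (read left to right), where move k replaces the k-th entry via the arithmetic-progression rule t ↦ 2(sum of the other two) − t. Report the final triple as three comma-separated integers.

start (-3,-1,-8) = (f(1,0),f(0,1),f(1,1))
replace slot 2: 2·((-3)+(-8)) − (-1) = -21 → (-3,-21,-8)
replace slot 3: 2·((-3)+(-21)) − (-8) = -40 → (-3,-21,-40)
replace slot 1: 2·((-21)+(-40)) − (-3) = -119 → (-119,-21,-40)
replace slot 2: 2·((-119)+(-40)) − (-21) = -297 → (-119,-297,-40)

-119,-297,-40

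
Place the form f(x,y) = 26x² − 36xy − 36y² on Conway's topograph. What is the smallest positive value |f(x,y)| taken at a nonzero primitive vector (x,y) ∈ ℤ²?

descent: ρ → (-36,36,26)  [lands on river]
river: ρ → (26,68,-4)
river: ρ → (-4,68,26)
river: ρ → (26,36,-36)
closes: descent 1, river 4
min |a| on river = 4

4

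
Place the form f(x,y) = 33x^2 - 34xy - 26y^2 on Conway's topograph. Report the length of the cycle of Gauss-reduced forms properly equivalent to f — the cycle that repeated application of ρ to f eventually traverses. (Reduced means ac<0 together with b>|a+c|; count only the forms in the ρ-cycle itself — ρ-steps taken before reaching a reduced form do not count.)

D = 4588, ⌊√D⌋ = 67
descent: ρ → (-26,34,33)  [lands on river]
river: ρ → (33,32,-27)
river: ρ → (-27,22,38)
river: ρ → (38,54,-11)
river: ρ → (-11,56,33)
river: ρ → (33,10,-34)
river: ρ → (-34,58,9)
river: ρ → (9,50,-58)
river: ρ → (-58,66,1)
river: ρ → (1,66,-58)
river: ρ → (-58,50,9)
river: ρ → (9,58,-34)
river: ρ → (-34,10,33)
river: ρ → (33,56,-11)
river: ρ → (-11,54,38)
river: ρ → (38,22,-27)
river: ρ → (-27,32,33)
river: ρ → (33,34,-26)
river: ρ → (-26,18,41)
river: ρ → (41,64,-3)
river: ρ → (-3,62,62)
river: ρ → (62,62,-3)
river: ρ → (-3,64,41)
river: ρ → (41,18,-26)
ρ-cycle length = 24 (tail of 1 descent step not counted)

24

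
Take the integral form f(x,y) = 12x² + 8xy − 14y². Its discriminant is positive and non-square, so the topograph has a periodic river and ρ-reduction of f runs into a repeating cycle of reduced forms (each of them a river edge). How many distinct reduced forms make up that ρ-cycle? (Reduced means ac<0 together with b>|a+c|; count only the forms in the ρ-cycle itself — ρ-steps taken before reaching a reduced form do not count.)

D = 736, ⌊√D⌋ = 27
river: ρ → (-14,20,6)
river: ρ → (6,16,-20)
river: ρ → (-20,24,2)
river: ρ → (2,24,-20)
river: ρ → (-20,16,6)
river: ρ → (6,20,-14)
river: ρ → (-14,8,12)
river: ρ → (12,16,-10)
river: ρ → (-10,24,4)
river: ρ → (4,24,-10)
river: ρ → (-10,16,12)
river: ρ → (12,8,-14)
ρ-cycle length = 12 (tail of 0 descent steps not counted)

12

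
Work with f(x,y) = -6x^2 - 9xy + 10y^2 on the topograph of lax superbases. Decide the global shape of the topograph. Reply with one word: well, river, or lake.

D = b²−4ac = (-9)² − 4·(-6)·10 = 321
D > 0 non-square ⇒ indefinite ⇒ periodic river

river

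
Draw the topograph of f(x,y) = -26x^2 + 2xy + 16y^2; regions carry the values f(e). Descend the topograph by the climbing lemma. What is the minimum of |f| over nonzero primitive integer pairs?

descent: ρ → (16,30,-12)  [lands on river]
river: ρ → (-12,18,28)
river: ρ → (28,38,-2)
river: ρ → (-2,38,28)
river: ρ → (28,18,-12)
river: ρ → (-12,30,16)
river: ρ → (16,34,-8)
river: ρ → (-8,30,24)
river: ρ → (24,18,-14)
river: ρ → (-14,38,4)
river: ρ → (4,34,-32)
river: ρ → (-32,30,6)
river: ρ → (6,30,-32)
river: ρ → (-32,34,4)
river: ρ → (4,38,-14)
river: ρ → (-14,18,24)
river: ρ → (24,30,-8)
river: ρ → (-8,34,16)
closes: descent 1, river 18
min |a| on river = 2

2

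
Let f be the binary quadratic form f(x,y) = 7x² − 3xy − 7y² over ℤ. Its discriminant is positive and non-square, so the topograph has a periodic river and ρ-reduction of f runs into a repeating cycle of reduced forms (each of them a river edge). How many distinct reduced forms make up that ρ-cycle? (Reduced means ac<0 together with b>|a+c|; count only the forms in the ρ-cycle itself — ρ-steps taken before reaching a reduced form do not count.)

D = 205, ⌊√D⌋ = 14
descent: ρ → (-7,3,7)  [lands on river]
river: ρ → (7,11,-3)
river: ρ → (-3,13,3)
river: ρ → (3,11,-7)
ρ-cycle length = 4 (tail of 1 descent step not counted)

4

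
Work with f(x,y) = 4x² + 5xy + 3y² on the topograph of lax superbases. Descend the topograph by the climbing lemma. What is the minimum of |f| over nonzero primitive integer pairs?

translate: b→-3 (≡5 mod 8), so (4,5,3)→(4,-3,2)
flip: (4,-3,2)→(2,3,4)
translate: b→-1 (≡3 mod 4), so (2,3,4)→(2,-1,3)
reduced (well bottom): (2,-1,3) with a≤c, −a<b≤a
well minimum = a = 2

2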